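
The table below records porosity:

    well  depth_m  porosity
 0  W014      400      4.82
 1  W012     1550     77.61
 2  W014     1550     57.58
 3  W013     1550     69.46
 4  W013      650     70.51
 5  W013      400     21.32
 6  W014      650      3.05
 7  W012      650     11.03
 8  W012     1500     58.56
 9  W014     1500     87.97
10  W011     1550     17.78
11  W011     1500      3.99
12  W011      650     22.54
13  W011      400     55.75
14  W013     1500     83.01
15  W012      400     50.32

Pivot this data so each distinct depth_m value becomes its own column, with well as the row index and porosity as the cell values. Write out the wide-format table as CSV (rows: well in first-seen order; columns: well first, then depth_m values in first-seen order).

Columns: well plus the 4 distinct depth_m values (400, 1550, 650, 1500).
For example, row W014 column 400 takes porosity=4.82 from the long row (W014, 400).

well,400,1550,650,1500
W014,4.82,57.58,3.05,87.97
W012,50.32,77.61,11.03,58.56
W013,21.32,69.46,70.51,83.01
W011,55.75,17.78,22.54,3.99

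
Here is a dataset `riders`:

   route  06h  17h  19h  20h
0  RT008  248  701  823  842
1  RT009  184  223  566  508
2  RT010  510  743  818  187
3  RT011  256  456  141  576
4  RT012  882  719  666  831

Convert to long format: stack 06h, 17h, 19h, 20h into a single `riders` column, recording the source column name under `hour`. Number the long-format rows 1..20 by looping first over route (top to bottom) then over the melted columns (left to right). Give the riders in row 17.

20 rows total (5 × 4). Row 17: index ⌊(17-1)/4⌋ = 4 into route → RT012; (17-1) mod 4 = 0 into the melted columns → 06h.
So row 17 is (RT012, 06h, 882); riders = 882.

882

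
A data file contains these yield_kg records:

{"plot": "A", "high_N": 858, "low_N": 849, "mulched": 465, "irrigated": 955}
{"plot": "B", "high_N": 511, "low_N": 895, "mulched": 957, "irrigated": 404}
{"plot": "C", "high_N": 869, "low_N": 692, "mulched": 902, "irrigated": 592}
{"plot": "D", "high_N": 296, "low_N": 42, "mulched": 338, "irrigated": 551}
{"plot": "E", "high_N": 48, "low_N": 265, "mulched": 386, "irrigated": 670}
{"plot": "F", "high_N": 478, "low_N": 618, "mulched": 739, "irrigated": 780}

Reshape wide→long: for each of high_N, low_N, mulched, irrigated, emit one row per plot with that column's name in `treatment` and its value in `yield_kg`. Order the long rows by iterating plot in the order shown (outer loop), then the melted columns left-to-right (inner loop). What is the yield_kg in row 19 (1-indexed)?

24 rows total (6 × 4). Row 19: index ⌊(19-1)/4⌋ = 4 into plot → E; (19-1) mod 4 = 2 into the melted columns → mulched.
So row 19 is (E, mulched, 386); yield_kg = 386.

386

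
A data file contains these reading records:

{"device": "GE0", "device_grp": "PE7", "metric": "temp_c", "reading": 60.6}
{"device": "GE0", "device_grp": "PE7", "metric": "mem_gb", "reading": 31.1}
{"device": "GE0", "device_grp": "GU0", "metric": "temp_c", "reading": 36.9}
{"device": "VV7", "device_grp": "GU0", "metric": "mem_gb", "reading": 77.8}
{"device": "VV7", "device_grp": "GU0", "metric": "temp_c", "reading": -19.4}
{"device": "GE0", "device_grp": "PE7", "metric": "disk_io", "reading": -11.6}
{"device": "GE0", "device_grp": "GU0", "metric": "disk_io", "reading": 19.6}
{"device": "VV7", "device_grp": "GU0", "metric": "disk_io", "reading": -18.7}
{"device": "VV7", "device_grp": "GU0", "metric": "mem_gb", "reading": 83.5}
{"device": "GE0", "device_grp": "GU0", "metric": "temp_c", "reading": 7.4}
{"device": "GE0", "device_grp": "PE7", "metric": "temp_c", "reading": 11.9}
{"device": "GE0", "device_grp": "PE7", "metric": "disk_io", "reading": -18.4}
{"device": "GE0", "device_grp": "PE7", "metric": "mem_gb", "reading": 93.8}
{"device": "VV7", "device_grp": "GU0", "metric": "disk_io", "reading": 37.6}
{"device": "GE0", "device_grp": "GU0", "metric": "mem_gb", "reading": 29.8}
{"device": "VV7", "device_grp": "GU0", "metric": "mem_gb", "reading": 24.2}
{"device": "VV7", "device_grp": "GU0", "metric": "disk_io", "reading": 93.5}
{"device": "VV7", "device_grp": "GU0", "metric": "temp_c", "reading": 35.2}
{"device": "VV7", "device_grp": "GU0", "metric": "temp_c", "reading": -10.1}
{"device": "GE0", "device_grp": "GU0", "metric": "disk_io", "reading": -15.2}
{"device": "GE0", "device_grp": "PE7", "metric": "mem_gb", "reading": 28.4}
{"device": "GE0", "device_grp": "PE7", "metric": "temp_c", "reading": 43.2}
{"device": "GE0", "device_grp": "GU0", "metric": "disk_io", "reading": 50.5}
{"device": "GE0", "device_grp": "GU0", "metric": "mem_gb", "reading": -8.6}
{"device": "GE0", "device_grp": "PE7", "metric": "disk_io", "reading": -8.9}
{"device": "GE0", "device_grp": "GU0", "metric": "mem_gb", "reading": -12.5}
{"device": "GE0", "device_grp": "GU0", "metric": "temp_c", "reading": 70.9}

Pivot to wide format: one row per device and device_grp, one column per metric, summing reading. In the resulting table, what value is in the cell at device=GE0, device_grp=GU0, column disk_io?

54.9

Rows with device=GE0, device_grp=GU0 and metric=disk_io: reading values are 19.6, -15.2, 50.5.
19.6 + -15.2 + 50.5 = 54.9.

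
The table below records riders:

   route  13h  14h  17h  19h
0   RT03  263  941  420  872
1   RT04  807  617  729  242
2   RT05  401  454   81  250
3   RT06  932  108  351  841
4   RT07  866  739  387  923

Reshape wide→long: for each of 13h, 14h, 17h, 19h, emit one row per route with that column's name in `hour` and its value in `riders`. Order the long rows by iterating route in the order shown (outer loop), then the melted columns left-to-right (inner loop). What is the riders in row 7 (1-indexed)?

729

20 rows total (5 × 4). Row 7: index ⌊(7-1)/4⌋ = 1 into route → RT04; (7-1) mod 4 = 2 into the melted columns → 17h.
So row 7 is (RT04, 17h, 729); riders = 729.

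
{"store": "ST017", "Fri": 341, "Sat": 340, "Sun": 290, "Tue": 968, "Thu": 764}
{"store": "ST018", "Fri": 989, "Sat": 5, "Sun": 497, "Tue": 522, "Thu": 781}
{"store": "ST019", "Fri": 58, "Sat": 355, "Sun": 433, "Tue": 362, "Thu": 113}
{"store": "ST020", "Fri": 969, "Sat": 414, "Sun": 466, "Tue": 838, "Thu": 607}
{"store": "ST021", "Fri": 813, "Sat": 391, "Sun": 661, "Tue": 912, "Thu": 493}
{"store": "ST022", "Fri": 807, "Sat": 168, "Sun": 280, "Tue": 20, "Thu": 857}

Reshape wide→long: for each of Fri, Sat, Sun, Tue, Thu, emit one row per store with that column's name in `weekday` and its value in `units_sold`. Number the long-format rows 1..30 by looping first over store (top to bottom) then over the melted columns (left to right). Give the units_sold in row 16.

969

30 rows total (6 × 5). Row 16: index ⌊(16-1)/5⌋ = 3 into store → ST020; (16-1) mod 5 = 0 into the melted columns → Fri.
So row 16 is (ST020, Fri, 969); units_sold = 969.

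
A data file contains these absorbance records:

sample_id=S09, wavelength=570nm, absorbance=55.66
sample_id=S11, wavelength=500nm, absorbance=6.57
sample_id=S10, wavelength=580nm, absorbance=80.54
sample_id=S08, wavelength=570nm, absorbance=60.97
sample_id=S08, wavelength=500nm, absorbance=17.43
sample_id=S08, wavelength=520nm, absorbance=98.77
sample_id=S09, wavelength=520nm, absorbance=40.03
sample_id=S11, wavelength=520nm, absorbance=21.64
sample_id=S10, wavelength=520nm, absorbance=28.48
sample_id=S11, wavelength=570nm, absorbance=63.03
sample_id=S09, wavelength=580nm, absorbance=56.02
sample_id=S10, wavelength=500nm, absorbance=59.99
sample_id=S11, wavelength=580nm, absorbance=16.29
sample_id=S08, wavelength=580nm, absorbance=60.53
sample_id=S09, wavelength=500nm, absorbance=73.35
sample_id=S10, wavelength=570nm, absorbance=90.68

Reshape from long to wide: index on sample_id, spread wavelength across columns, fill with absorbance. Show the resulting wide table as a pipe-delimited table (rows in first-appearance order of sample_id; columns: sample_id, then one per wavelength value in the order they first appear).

| sample_id | 570nm | 500nm | 580nm | 520nm |
| S09 | 55.66 | 73.35 | 56.02 | 40.03 |
| S11 | 63.03 | 6.57 | 16.29 | 21.64 |
| S10 | 90.68 | 59.99 | 80.54 | 28.48 |
| S08 | 60.97 | 17.43 | 60.53 | 98.77 |

Columns: sample_id plus the 4 distinct wavelength values (570nm, 500nm, 580nm, 520nm).
For example, row S09 column 570nm takes absorbance=55.66 from the long row (S09, 570nm).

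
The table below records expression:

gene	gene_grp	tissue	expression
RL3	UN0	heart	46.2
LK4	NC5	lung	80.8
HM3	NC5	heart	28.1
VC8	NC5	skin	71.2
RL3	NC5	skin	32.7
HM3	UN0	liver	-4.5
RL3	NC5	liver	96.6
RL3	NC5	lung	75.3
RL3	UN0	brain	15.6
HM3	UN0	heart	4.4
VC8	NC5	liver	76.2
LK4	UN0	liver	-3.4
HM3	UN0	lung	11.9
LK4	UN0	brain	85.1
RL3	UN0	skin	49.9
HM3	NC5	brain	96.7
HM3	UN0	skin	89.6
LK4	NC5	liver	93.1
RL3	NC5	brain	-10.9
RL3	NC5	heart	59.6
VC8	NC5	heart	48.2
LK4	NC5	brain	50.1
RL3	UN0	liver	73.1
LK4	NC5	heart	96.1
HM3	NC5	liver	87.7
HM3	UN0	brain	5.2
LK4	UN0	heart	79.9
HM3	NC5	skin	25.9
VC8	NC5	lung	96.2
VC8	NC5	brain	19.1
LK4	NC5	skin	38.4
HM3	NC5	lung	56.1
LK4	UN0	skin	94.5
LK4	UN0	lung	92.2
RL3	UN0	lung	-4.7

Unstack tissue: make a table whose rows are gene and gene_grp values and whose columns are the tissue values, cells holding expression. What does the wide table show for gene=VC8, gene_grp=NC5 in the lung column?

Wide layout: rows indexed by gene and gene_grp, columns are the 5 distinct tissue values (heart, lung, skin, liver, brain).
Cell (gene=VC8, gene_grp=NC5, tissue=lung) draws from the long row where gene=VC8, gene_grp=NC5 and tissue=lung, which has expression=96.2.

96.2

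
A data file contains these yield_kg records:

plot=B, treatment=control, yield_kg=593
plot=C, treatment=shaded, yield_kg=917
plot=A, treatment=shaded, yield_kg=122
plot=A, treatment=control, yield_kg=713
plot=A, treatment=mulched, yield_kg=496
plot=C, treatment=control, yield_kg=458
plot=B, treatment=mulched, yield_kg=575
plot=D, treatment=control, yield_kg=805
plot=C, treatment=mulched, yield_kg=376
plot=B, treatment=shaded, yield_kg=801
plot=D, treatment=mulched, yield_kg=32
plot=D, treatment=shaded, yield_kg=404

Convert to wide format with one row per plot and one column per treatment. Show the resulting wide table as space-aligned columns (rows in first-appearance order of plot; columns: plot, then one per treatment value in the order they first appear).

Columns: plot plus the 3 distinct treatment values (control, shaded, mulched).
For example, row B column control takes yield_kg=593 from the long row (B, control).

plot  control  shaded  mulched
B     593      801     575    
C     458      917     376    
A     713      122     496    
D     805      404     32     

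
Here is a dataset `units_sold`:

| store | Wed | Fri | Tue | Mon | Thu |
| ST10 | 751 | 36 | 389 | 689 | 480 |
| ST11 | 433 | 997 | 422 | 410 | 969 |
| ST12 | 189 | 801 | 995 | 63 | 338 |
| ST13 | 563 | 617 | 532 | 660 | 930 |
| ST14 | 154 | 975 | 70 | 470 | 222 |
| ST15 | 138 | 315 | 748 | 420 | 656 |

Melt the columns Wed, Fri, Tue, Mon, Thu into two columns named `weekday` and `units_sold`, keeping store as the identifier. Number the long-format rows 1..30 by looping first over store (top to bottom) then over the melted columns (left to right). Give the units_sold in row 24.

470

30 rows total (6 × 5). Row 24: index ⌊(24-1)/5⌋ = 4 into store → ST14; (24-1) mod 5 = 3 into the melted columns → Mon.
So row 24 is (ST14, Mon, 470); units_sold = 470.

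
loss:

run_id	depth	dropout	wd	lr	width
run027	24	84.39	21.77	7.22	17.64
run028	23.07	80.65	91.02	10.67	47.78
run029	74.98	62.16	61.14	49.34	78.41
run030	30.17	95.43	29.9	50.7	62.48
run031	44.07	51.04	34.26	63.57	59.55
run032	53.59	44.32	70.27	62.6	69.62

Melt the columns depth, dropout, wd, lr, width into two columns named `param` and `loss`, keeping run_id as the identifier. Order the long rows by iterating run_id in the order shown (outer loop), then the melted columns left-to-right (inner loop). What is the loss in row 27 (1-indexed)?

44.32

30 rows total (6 × 5). Row 27: index ⌊(27-1)/5⌋ = 5 into run_id → run032; (27-1) mod 5 = 1 into the melted columns → dropout.
So row 27 is (run032, dropout, 44.32); loss = 44.32.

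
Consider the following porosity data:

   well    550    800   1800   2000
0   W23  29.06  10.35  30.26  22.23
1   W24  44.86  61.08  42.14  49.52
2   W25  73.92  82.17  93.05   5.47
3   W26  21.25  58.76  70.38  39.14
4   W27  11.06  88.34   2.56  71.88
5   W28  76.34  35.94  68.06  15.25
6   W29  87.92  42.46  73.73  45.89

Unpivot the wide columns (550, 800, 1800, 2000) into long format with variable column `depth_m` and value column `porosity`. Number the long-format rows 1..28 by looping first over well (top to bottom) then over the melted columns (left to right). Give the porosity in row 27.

28 rows total (7 × 4). Row 27: index ⌊(27-1)/4⌋ = 6 into well → W29; (27-1) mod 4 = 2 into the melted columns → 1800.
So row 27 is (W29, 1800, 73.73); porosity = 73.73.

73.73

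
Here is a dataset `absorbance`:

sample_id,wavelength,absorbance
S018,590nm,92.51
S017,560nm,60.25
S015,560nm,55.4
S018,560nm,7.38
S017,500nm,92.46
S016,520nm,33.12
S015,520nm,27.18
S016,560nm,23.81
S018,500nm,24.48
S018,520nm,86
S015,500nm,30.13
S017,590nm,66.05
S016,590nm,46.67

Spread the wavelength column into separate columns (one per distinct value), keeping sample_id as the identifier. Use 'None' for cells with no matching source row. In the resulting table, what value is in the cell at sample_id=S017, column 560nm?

60.25

The long row with sample_id=S017, wavelength=560nm has absorbance=60.25.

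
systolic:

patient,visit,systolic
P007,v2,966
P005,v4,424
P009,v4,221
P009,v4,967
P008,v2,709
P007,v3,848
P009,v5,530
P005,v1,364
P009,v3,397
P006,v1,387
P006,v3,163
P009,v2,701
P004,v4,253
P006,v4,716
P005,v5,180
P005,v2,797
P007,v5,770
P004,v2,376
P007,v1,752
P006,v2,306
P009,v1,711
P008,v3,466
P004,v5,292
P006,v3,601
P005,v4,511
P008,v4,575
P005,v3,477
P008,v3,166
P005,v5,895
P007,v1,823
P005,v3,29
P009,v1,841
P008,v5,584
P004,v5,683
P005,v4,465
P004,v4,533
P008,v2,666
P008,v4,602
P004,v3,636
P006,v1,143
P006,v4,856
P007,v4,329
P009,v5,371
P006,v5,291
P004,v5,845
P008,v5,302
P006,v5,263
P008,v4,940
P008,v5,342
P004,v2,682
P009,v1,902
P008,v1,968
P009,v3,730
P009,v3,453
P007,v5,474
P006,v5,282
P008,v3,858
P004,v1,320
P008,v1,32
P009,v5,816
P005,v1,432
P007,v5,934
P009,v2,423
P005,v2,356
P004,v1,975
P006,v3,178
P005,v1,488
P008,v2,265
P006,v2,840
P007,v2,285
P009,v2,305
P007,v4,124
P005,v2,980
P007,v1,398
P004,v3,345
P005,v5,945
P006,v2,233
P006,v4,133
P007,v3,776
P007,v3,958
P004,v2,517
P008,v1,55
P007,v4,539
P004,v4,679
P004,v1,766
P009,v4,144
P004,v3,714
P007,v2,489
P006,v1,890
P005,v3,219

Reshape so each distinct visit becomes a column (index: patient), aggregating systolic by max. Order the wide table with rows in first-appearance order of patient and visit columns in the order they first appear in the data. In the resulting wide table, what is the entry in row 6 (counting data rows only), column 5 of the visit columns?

With rows in first-appearance order of patient, row 6 is patient=P004. visit columns in first-appearance order: v2, v4, v3, v5, v1; column 5 is v1.
Long rows with patient=P004, visit=v1: max(320, 975, 766) = 975.

975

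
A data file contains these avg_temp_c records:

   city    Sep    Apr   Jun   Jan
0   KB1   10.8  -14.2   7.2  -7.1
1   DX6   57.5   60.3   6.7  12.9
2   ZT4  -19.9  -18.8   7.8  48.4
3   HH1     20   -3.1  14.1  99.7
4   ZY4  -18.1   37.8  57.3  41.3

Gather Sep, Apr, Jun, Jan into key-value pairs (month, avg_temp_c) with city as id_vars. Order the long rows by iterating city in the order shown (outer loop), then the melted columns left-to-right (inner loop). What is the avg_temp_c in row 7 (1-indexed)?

6.7

20 rows total (5 × 4). Row 7: index ⌊(7-1)/4⌋ = 1 into city → DX6; (7-1) mod 4 = 2 into the melted columns → Jun.
So row 7 is (DX6, Jun, 6.7); avg_temp_c = 6.7.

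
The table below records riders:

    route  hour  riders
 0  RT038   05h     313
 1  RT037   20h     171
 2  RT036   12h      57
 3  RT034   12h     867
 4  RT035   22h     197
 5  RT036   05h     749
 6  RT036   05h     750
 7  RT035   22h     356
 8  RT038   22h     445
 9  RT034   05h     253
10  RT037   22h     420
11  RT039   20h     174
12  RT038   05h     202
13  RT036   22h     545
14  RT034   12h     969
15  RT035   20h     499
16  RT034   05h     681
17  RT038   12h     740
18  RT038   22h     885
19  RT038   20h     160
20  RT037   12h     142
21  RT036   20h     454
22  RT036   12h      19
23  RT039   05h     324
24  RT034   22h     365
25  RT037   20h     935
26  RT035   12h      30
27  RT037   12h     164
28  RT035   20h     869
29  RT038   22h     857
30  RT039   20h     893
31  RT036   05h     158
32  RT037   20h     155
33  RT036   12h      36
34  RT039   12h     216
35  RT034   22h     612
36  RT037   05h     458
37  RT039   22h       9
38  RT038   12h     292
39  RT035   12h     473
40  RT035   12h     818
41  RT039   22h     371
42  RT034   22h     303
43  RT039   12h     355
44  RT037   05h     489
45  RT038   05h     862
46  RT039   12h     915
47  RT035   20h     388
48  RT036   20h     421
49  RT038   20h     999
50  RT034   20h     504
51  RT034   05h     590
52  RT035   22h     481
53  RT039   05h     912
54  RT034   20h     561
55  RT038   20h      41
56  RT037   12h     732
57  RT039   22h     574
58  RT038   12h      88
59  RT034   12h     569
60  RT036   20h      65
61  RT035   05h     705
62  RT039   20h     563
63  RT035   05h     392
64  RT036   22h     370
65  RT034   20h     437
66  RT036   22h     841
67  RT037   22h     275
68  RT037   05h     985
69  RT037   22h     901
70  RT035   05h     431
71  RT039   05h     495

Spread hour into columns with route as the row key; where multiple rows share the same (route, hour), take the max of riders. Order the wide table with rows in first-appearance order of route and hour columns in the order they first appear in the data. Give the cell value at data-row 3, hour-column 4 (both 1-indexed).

With rows in first-appearance order of route, row 3 is route=RT036. hour columns in first-appearance order: 05h, 20h, 12h, 22h; column 4 is 22h.
Long rows with route=RT036, hour=22h: max(545, 370, 841) = 841.

841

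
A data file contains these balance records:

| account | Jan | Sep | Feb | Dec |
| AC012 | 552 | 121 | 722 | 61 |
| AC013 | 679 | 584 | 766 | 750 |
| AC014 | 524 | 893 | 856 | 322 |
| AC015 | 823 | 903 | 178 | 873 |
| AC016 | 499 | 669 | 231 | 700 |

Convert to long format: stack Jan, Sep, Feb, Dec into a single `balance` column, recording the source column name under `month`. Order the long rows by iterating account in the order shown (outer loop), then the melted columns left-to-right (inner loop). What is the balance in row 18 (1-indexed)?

669

20 rows total (5 × 4). Row 18: index ⌊(18-1)/4⌋ = 4 into account → AC016; (18-1) mod 4 = 1 into the melted columns → Sep.
So row 18 is (AC016, Sep, 669); balance = 669.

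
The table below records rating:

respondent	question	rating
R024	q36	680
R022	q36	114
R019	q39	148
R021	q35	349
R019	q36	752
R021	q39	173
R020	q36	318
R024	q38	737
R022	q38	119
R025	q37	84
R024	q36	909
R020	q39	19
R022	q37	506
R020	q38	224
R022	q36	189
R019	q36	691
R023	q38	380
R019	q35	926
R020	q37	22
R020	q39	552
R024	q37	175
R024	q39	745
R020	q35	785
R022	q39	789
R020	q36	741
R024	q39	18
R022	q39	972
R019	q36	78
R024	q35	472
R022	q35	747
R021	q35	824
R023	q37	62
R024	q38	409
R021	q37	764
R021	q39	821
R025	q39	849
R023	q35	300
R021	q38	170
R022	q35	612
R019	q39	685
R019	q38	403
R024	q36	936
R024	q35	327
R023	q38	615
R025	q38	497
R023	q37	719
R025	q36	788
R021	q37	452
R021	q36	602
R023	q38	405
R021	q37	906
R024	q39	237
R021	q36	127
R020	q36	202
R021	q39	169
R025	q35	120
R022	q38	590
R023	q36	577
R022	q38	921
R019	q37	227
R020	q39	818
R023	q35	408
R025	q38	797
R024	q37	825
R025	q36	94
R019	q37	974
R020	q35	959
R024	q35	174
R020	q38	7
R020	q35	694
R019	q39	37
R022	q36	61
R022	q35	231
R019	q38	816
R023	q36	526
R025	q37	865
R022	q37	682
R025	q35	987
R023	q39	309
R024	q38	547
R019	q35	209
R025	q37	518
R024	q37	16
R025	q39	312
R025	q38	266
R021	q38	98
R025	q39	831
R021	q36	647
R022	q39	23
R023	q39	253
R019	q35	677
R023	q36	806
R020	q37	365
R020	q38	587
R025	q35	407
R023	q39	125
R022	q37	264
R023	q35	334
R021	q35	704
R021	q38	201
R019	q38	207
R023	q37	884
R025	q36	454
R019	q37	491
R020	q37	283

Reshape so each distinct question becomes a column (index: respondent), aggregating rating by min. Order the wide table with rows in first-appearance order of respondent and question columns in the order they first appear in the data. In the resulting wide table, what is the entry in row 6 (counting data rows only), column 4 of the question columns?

266

With rows in first-appearance order of respondent, row 6 is respondent=R025. question columns in first-appearance order: q36, q39, q35, q38, q37; column 4 is q38.
Long rows with respondent=R025, question=q38: min(497, 797, 266) = 266.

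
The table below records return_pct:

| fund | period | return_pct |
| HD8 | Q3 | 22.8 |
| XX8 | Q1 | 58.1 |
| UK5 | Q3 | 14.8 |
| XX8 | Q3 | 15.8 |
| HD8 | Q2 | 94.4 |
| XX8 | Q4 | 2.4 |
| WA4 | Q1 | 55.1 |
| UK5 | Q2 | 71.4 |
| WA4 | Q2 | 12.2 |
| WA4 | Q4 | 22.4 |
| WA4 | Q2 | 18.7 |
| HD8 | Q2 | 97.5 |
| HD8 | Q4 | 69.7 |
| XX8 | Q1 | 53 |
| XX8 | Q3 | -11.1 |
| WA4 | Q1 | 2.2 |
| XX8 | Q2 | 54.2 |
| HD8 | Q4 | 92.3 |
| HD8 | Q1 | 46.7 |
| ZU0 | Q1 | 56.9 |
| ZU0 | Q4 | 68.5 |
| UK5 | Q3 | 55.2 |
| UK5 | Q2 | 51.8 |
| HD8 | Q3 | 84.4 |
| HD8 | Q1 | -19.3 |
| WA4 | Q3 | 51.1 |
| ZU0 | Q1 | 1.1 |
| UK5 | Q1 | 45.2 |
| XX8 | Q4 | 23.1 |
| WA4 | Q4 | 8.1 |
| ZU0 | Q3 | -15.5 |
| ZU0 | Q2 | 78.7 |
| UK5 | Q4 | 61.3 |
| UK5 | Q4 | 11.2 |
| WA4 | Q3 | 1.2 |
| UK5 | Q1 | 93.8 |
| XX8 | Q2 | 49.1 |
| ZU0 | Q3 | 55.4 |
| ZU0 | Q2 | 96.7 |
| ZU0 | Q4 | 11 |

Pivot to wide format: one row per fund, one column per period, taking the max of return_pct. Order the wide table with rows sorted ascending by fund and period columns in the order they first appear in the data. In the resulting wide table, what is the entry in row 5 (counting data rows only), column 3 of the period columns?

96.7

With rows sorted ascending by fund, row 5 is fund=ZU0. period columns in first-appearance order: Q3, Q1, Q2, Q4; column 3 is Q2.
Long rows with fund=ZU0, period=Q2: max(78.7, 96.7) = 96.7.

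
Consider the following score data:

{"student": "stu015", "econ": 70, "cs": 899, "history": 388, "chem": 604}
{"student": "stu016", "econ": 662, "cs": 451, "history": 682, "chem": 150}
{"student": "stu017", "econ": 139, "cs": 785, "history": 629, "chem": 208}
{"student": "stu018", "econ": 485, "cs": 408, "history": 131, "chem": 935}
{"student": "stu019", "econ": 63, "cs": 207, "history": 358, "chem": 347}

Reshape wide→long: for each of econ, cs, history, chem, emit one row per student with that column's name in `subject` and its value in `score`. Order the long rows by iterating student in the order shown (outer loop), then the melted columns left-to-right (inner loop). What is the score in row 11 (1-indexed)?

20 rows total (5 × 4). Row 11: index ⌊(11-1)/4⌋ = 2 into student → stu017; (11-1) mod 4 = 2 into the melted columns → history.
So row 11 is (stu017, history, 629); score = 629.

629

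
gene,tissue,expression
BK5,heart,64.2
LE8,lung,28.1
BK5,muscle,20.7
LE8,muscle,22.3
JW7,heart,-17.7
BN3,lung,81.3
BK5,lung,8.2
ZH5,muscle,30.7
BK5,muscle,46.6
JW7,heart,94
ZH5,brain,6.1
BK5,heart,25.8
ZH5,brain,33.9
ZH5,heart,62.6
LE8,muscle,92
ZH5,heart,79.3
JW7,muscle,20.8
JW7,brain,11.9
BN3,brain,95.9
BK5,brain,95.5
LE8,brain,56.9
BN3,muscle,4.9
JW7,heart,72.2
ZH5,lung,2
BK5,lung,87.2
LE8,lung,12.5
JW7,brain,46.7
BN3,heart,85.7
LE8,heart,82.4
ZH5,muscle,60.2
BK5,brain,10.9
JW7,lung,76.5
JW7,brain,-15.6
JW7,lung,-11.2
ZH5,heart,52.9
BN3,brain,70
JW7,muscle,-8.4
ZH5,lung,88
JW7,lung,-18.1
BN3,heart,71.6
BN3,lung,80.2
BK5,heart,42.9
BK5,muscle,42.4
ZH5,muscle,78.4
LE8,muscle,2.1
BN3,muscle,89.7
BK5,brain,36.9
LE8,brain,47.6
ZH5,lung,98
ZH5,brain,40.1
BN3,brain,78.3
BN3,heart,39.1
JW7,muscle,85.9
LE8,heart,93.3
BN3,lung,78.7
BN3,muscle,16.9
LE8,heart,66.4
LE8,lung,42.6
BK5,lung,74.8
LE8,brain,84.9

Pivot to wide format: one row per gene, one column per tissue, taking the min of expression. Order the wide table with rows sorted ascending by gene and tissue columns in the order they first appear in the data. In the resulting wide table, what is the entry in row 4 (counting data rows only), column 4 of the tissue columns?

With rows sorted ascending by gene, row 4 is gene=LE8. tissue columns in first-appearance order: heart, lung, muscle, brain; column 4 is brain.
Long rows with gene=LE8, tissue=brain: min(56.9, 47.6, 84.9) = 47.6.

47.6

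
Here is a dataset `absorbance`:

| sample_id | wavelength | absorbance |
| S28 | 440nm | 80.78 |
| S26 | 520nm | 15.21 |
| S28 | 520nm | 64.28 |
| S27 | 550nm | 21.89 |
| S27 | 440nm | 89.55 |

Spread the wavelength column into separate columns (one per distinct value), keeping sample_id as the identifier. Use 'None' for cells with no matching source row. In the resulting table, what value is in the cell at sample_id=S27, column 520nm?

None

No long-format row has sample_id=S27 and wavelength=520nm, so the cell is None.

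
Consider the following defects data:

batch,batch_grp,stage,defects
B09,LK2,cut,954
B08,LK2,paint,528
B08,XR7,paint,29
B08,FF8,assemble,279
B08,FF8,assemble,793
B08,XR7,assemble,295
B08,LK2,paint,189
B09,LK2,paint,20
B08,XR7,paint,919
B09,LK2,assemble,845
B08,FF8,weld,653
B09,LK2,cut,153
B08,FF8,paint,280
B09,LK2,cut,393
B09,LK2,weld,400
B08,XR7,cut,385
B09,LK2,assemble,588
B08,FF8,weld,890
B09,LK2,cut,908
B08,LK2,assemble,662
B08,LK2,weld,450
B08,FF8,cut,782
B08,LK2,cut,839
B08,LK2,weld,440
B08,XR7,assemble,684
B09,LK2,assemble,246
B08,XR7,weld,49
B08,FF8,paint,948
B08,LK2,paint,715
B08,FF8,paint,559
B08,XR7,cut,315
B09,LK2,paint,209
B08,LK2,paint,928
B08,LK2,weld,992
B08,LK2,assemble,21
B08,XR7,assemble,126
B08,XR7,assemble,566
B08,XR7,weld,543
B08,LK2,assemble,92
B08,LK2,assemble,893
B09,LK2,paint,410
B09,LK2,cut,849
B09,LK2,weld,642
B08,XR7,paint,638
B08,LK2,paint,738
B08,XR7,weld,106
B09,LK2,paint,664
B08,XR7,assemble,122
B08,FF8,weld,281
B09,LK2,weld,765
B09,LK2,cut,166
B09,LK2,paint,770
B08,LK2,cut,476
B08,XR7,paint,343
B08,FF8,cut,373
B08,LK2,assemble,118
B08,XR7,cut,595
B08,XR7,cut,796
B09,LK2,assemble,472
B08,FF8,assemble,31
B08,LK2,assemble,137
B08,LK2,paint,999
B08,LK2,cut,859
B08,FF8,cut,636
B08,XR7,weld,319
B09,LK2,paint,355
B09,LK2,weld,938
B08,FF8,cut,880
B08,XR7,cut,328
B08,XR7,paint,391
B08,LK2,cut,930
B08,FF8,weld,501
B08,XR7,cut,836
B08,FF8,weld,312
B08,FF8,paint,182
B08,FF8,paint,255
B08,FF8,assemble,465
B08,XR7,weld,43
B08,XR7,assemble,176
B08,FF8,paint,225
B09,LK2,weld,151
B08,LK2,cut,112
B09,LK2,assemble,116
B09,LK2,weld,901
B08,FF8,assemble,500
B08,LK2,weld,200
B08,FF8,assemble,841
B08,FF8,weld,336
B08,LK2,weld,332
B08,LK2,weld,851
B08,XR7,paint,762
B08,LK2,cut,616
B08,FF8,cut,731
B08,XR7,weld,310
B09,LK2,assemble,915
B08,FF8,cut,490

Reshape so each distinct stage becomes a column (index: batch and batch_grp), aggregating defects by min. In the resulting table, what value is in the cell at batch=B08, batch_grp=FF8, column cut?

Rows with batch=B08, batch_grp=FF8 and stage=cut: defects values are 782, 373, 636, 880, 731, 490.
min(782, 373, 636, 880, 731, 490) = 373.

373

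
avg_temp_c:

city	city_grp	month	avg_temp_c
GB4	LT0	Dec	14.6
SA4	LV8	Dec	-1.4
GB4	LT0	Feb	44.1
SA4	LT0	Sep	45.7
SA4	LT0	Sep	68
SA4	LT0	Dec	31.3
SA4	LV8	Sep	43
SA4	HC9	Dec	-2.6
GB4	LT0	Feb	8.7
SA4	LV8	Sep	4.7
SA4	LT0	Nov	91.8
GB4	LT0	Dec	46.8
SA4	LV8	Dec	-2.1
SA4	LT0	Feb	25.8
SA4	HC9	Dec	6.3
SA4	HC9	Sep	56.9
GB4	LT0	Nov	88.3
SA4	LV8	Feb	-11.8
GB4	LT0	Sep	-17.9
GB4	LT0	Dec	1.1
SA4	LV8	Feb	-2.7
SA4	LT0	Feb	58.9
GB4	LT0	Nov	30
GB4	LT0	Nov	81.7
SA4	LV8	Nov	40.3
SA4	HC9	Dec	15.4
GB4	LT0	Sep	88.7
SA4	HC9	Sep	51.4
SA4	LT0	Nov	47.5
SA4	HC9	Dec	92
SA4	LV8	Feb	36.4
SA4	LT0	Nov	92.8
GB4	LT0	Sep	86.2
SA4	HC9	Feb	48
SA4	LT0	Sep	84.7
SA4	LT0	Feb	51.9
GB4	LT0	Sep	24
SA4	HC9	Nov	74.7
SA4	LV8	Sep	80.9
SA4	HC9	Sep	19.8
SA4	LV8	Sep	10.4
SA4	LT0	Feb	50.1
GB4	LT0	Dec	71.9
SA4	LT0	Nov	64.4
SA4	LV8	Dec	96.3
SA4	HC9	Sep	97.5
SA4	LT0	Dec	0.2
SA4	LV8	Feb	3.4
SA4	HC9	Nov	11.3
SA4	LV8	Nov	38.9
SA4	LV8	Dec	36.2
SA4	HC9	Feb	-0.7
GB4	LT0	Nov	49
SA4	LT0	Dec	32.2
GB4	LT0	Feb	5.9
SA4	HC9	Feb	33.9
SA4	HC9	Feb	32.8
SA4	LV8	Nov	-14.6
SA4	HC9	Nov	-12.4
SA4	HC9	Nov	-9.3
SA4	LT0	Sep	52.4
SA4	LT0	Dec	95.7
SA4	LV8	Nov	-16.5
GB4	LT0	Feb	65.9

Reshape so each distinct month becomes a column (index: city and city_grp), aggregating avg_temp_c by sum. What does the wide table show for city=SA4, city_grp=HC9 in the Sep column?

225.6

Rows with city=SA4, city_grp=HC9 and month=Sep: avg_temp_c values are 56.9, 51.4, 19.8, 97.5.
56.9 + 51.4 + 19.8 + 97.5 = 225.6.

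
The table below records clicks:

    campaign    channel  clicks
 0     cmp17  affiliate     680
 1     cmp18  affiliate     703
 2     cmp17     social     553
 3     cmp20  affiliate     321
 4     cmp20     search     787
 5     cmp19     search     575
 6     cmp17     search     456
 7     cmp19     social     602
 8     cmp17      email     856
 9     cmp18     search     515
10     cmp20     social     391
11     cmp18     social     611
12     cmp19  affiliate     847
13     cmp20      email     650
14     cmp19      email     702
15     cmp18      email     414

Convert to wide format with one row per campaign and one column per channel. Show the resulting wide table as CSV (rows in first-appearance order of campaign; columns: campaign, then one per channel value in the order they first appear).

campaign,affiliate,social,search,email
cmp17,680,553,456,856
cmp18,703,611,515,414
cmp20,321,391,787,650
cmp19,847,602,575,702

Columns: campaign plus the 4 distinct channel values (affiliate, social, search, email).
For example, row cmp17 column affiliate takes clicks=680 from the long row (cmp17, affiliate).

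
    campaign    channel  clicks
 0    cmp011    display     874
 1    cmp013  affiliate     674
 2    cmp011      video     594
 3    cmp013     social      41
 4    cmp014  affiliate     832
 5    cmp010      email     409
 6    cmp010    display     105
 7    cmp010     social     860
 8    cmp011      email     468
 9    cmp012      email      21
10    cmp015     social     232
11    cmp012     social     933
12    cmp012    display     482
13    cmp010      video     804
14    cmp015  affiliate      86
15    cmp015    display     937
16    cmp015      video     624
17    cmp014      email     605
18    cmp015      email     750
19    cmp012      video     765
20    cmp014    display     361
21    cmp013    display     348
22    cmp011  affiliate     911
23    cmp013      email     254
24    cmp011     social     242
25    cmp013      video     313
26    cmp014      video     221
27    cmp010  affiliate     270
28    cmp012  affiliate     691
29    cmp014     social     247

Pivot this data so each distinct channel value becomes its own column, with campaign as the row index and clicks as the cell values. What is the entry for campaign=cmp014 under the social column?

247

Wide layout: rows indexed by campaign, columns are the 5 distinct channel values (display, affiliate, video, social, email).
Cell (campaign=cmp014, channel=social) draws from the long row where campaign=cmp014 and channel=social, which has clicks=247.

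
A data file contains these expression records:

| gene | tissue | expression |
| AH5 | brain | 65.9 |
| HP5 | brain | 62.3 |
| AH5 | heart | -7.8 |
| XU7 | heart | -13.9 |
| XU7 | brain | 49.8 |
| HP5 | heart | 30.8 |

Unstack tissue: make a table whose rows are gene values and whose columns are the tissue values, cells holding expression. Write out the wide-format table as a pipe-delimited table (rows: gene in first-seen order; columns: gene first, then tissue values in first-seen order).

Columns: gene plus the 2 distinct tissue values (brain, heart).
For example, row AH5 column brain takes expression=65.9 from the long row (AH5, brain).

| gene | brain | heart |
| AH5 | 65.9 | -7.8 |
| HP5 | 62.3 | 30.8 |
| XU7 | 49.8 | -13.9 |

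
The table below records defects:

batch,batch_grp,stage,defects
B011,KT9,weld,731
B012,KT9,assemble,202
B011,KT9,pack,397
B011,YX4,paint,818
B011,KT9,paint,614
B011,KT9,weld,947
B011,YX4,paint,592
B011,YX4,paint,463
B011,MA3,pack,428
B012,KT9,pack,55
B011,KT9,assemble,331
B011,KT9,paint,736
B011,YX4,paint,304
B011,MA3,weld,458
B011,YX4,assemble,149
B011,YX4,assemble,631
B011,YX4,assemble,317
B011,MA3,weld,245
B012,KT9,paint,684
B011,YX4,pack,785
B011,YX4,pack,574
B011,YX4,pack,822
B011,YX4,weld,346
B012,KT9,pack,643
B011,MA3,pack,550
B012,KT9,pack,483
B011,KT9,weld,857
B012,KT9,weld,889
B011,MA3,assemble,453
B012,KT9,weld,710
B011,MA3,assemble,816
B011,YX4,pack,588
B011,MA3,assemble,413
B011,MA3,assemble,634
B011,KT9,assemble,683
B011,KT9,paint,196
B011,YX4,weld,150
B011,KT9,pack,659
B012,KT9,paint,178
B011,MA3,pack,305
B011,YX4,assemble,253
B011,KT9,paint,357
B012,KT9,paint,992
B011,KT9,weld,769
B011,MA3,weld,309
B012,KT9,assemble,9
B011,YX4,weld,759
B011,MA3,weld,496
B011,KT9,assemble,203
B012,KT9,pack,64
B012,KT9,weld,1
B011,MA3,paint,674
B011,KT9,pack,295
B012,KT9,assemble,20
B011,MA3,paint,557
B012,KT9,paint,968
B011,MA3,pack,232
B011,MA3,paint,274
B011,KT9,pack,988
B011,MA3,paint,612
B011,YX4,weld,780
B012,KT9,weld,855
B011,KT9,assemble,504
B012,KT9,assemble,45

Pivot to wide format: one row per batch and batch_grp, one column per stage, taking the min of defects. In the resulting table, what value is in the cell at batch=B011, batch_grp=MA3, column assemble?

Rows with batch=B011, batch_grp=MA3 and stage=assemble: defects values are 453, 816, 413, 634.
min(453, 816, 413, 634) = 413.

413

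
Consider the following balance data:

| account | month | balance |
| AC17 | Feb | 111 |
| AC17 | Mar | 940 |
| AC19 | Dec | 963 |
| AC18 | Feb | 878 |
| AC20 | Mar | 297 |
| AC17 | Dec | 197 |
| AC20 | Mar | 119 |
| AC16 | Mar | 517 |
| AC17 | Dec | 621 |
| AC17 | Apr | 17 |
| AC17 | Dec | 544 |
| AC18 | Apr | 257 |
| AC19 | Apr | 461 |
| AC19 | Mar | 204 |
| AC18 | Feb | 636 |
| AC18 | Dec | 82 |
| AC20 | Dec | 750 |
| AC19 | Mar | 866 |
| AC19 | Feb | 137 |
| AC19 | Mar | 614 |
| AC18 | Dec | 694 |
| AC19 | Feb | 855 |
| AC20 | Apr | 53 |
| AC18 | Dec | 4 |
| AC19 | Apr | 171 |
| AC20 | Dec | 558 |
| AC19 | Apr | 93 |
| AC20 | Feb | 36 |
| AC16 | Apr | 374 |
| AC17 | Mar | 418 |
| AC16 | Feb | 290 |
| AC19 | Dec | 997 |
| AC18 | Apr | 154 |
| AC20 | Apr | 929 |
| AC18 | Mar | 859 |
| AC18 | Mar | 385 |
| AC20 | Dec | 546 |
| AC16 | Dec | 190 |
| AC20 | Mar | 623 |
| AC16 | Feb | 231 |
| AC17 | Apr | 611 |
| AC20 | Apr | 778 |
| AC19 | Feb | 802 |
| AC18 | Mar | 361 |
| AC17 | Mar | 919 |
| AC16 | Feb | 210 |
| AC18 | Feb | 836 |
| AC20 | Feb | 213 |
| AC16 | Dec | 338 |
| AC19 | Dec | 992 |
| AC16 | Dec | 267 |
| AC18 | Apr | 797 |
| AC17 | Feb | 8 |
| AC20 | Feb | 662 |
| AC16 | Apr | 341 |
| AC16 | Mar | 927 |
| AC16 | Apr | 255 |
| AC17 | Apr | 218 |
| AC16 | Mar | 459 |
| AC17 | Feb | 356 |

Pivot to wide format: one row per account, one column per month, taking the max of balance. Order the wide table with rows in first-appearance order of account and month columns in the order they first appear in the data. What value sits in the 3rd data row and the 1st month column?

878

With rows in first-appearance order of account, row 3 is account=AC18. month columns in first-appearance order: Feb, Mar, Dec, Apr; column 1 is Feb.
Long rows with account=AC18, month=Feb: max(878, 636, 836) = 878.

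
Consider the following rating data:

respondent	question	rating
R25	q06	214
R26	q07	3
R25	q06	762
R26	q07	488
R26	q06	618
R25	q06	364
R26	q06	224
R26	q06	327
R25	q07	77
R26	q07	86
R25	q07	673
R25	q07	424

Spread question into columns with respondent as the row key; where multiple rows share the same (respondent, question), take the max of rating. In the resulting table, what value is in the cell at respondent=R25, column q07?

Rows with respondent=R25 and question=q07: rating values are 77, 673, 424.
max(77, 673, 424) = 673.

673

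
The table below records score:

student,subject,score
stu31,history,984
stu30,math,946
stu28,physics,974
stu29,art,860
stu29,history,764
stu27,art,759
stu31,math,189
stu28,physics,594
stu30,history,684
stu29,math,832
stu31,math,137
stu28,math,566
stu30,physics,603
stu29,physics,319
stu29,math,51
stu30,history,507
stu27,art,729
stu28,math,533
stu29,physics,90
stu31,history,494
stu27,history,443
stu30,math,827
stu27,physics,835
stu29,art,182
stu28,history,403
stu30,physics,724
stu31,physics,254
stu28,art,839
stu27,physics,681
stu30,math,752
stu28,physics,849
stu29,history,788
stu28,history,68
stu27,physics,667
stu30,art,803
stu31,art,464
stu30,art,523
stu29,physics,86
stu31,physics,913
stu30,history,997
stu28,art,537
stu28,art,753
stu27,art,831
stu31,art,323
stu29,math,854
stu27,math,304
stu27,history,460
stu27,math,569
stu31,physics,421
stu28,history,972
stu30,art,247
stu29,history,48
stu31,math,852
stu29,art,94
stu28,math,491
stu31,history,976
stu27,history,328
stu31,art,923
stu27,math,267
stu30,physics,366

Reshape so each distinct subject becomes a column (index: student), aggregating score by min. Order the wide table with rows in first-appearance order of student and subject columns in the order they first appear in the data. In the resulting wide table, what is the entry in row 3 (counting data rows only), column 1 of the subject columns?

68

With rows in first-appearance order of student, row 3 is student=stu28. subject columns in first-appearance order: history, math, physics, art; column 1 is history.
Long rows with student=stu28, subject=history: min(403, 68, 972) = 68.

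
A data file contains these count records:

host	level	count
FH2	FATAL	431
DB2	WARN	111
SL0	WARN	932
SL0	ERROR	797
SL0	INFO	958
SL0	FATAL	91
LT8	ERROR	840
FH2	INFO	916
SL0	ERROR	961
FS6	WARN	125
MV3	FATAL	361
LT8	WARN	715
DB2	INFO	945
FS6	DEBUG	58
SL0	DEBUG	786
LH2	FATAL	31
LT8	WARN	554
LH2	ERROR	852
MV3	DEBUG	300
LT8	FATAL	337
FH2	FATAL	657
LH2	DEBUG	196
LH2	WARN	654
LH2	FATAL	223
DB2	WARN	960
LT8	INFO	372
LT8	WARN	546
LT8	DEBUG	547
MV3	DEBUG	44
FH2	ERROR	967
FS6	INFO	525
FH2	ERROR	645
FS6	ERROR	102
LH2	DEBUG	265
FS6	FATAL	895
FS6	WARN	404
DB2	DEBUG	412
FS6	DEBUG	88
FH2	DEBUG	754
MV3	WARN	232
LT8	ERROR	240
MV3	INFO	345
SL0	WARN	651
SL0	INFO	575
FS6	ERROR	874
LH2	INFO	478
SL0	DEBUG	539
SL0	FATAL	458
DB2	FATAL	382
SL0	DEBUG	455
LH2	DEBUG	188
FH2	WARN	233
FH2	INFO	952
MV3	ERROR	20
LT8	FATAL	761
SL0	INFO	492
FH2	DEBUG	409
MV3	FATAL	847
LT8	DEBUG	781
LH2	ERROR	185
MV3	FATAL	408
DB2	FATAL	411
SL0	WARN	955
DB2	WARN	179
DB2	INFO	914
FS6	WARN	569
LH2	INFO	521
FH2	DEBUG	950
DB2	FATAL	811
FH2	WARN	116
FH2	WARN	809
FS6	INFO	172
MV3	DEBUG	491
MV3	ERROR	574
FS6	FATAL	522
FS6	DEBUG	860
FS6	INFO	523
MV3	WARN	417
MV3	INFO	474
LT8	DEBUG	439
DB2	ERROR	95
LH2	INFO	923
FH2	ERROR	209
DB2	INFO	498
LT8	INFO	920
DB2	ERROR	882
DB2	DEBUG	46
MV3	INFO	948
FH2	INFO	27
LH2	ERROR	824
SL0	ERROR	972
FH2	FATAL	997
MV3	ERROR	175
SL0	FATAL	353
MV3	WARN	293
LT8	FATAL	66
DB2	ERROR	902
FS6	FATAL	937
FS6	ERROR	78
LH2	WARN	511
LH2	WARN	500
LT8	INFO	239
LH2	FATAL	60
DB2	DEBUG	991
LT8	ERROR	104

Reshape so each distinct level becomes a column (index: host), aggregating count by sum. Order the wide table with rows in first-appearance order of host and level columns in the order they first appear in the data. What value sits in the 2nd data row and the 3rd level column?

With rows in first-appearance order of host, row 2 is host=DB2. level columns in first-appearance order: FATAL, WARN, ERROR, INFO, DEBUG; column 3 is ERROR.
Long rows with host=DB2, level=ERROR: 95 + 882 + 902 = 1879.

1879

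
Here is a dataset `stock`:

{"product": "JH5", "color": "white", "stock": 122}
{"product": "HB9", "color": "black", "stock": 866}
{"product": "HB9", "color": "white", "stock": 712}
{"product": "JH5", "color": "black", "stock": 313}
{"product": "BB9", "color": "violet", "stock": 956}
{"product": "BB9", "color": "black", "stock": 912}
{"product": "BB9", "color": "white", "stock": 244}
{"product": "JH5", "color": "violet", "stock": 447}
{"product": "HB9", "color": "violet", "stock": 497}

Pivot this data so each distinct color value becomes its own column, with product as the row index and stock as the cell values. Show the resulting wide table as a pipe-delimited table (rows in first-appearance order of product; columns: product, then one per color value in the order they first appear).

| product | white | black | violet |
| JH5 | 122 | 313 | 447 |
| HB9 | 712 | 866 | 497 |
| BB9 | 244 | 912 | 956 |

Columns: product plus the 3 distinct color values (white, black, violet).
For example, row JH5 column white takes stock=122 from the long row (JH5, white).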